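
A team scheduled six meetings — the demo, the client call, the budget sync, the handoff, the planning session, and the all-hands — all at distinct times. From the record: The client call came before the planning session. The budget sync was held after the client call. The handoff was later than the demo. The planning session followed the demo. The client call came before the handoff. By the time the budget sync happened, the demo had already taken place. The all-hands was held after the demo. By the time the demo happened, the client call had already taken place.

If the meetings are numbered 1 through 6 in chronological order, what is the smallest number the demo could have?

2

The client call must come before the demo — 1 forced predecessor.
Nothing else is forced ahead of the demo, so its earliest slot is position 1 + 1 = 2.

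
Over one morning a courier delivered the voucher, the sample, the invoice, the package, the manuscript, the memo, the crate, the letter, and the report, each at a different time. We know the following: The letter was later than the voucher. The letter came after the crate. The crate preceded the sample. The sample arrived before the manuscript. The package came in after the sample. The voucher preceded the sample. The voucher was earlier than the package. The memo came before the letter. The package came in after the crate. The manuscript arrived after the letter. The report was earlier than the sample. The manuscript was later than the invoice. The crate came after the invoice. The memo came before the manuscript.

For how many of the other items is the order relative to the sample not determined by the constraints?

Forced before the sample: the crate, the invoice, the report, and the voucher; forced after the sample: the manuscript and the package.
That leaves the letter and the memo with no forced order relative to the sample — 2.

2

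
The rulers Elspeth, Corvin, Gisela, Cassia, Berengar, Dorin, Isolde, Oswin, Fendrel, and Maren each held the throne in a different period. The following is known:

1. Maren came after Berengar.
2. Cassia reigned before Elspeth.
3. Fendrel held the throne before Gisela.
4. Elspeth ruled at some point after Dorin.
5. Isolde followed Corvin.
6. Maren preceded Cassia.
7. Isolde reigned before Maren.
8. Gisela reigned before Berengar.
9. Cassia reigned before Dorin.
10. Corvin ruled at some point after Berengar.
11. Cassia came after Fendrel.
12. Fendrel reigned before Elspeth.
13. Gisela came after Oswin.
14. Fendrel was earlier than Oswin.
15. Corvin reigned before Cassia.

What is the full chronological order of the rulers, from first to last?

The constraints fix every adjacent pair, so only one ordering works:
Fendrel → Oswin → Gisela → Berengar → Corvin → Isolde → Maren → Cassia → Dorin → Elspeth.

Fendrel, Oswin, Gisela, Berengar, Corvin, Isolde, Maren, Cassia, Dorin, Elspeth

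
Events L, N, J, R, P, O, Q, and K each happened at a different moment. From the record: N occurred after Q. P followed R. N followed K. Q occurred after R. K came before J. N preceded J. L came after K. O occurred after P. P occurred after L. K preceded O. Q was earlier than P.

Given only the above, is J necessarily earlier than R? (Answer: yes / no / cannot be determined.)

Tracing the constraints gives R → Q → N → J, so R must come before J.
That means J cannot be before R.

no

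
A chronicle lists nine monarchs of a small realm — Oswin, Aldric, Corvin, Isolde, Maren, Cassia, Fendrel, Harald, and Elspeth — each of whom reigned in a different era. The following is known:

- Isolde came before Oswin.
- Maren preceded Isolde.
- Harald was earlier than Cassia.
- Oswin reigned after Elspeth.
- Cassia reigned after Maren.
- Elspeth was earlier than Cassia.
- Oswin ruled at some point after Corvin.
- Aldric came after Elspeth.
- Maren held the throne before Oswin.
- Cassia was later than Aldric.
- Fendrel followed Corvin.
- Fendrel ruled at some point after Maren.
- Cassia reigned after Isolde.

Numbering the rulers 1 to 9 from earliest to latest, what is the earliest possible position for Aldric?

Elspeth must come before Aldric — 1 forced predecessor.
Nothing else is forced ahead of Aldric, so their earliest slot is position 1 + 1 = 2.

2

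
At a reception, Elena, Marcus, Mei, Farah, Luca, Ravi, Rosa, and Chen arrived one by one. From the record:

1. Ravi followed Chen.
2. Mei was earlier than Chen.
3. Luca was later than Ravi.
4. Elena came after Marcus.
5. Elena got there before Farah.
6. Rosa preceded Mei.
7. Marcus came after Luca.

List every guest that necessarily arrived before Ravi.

Chen, Mei, Rosa

Directly stated before Ravi: Chen.
Mei reaches Ravi via Mei → Chen → Ravi.
Rosa reaches Ravi via Rosa → Mei → Chen → Ravi.
No chain forces Luca (or any of the others) ahead of Ravi.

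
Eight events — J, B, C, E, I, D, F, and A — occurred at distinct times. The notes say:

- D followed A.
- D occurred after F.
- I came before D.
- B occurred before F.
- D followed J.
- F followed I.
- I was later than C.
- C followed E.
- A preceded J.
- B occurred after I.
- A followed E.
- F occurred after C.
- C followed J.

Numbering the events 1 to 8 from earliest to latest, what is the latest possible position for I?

I must come before B, D, and F — 3 events forced after it.
Everything else can be placed before I in some valid order, so I can sit as late as position 8 − 3 = 5.

5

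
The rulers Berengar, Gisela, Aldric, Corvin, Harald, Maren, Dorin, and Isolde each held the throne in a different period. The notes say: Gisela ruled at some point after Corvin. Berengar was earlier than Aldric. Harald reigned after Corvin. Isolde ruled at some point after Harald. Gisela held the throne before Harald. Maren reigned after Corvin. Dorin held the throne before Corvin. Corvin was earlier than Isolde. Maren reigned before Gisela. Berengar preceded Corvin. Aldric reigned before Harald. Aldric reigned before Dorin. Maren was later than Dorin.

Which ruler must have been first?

Berengar has a chain of constraints placing them before every other ruler, so Berengar must be first.

Berengar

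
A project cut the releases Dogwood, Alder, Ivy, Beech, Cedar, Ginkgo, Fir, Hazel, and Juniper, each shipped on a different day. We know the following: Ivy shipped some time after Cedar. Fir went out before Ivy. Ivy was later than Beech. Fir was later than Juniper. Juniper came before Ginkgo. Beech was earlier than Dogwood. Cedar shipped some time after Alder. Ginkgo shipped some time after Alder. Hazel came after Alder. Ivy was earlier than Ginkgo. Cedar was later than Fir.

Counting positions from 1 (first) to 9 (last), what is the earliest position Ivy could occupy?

6

Alder, Beech, Cedar, Fir, and Juniper must all come before Ivy — 5 forced predecessors.
Nothing else is forced ahead of Ivy, so its earliest slot is position 5 + 1 = 6.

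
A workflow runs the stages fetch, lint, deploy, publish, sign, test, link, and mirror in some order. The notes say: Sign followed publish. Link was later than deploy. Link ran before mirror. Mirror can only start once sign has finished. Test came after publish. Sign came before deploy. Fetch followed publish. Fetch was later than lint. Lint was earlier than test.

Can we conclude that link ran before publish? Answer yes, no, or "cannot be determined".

no

Tracing the constraints gives publish → sign → deploy → link, so publish must come before link.
That means link cannot be before publish.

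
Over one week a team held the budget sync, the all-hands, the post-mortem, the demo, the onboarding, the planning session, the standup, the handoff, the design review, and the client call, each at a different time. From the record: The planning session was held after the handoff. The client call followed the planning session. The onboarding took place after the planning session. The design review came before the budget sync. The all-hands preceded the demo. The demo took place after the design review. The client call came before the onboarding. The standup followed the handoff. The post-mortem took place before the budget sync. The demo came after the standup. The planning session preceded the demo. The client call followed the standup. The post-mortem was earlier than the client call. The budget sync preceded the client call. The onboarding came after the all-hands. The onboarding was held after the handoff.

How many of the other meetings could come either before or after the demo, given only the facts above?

Forced before the demo: the all-hands, the design review, the handoff, the planning session, and the standup.
That leaves the budget sync, the client call, the onboarding, and the post-mortem with no forced order relative to the demo — 4.

4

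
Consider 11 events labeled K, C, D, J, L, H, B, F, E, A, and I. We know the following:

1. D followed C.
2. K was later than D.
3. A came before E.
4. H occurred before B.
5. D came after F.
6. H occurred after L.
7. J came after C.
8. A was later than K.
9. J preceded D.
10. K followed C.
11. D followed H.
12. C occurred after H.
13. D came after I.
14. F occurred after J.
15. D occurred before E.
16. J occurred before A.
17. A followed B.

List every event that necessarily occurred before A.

Directly stated before A: B, J, and K.
C reaches A via C → J → A.
D reaches A via D → K → A.
F reaches A via F → D → K → A.
Likewise H, I, and L each reach A by chaining the stated constraints.
No chain forces E ahead of A.

B, C, D, F, H, I, J, K, L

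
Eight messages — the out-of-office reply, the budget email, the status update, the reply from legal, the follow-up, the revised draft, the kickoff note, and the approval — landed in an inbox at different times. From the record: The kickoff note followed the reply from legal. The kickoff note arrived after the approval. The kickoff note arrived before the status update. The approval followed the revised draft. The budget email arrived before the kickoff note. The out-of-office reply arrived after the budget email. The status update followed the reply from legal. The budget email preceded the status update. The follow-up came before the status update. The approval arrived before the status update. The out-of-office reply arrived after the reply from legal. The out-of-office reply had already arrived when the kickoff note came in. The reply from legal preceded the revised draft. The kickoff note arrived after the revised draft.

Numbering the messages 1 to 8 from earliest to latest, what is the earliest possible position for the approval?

The reply from legal and the revised draft must both come before the approval — 2 forced predecessors.
Nothing else is forced ahead of the approval, so its earliest slot is position 2 + 1 = 3.

3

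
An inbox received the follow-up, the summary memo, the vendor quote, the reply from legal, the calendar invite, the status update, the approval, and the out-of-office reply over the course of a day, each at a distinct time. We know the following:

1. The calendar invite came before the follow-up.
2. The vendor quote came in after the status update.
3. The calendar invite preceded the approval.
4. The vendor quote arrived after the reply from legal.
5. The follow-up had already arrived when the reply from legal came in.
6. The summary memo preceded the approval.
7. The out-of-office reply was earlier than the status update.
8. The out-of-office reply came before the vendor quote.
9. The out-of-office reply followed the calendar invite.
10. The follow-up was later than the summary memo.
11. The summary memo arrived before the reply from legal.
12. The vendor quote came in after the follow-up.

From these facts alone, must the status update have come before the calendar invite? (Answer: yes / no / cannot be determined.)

no

Tracing the constraints gives the calendar invite → the out-of-office reply → the status update, so the calendar invite must come before the status update.
That means the status update cannot be before the calendar invite.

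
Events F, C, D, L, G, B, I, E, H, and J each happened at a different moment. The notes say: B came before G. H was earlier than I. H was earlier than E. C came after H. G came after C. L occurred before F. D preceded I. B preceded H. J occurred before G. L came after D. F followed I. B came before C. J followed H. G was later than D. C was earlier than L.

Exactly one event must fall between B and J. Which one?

H

Tracing the constraints gives B → H → J, so H sits after B and before J.
No other event is forced both after B and before J.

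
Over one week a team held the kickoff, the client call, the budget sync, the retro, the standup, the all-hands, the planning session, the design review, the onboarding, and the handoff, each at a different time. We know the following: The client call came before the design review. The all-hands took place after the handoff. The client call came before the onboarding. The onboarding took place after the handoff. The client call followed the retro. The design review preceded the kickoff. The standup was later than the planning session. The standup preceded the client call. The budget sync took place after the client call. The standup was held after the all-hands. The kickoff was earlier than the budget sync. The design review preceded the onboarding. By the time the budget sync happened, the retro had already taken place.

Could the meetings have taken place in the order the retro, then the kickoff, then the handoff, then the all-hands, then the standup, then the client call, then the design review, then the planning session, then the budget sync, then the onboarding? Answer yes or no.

no

The constraints require the planning session before the standup, but in the proposed sequence the standup appears ahead of the planning session. That one violation is enough.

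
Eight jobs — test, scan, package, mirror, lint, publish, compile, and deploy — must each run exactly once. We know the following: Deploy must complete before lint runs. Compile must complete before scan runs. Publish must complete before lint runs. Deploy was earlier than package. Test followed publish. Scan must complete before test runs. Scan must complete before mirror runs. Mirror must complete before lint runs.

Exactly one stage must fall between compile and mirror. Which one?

scan

Tracing the constraints gives compile → scan → mirror, so scan sits after compile and before mirror.
No other stage is forced both after compile and before mirror.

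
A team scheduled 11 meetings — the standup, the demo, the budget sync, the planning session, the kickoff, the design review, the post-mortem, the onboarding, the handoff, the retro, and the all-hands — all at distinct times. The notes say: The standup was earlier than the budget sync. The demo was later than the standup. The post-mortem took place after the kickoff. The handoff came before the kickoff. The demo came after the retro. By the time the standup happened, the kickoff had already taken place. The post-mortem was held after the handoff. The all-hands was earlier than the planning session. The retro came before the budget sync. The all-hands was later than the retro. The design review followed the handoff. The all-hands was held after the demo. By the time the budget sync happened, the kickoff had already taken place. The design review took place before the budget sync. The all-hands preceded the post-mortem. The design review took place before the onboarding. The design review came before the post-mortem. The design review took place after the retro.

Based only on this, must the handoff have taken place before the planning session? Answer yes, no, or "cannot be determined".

Chain the constraints: the handoff → the kickoff → the standup → the demo → the all-hands → the planning session. Each link is directly stated, so the handoff comes before the planning session.

yes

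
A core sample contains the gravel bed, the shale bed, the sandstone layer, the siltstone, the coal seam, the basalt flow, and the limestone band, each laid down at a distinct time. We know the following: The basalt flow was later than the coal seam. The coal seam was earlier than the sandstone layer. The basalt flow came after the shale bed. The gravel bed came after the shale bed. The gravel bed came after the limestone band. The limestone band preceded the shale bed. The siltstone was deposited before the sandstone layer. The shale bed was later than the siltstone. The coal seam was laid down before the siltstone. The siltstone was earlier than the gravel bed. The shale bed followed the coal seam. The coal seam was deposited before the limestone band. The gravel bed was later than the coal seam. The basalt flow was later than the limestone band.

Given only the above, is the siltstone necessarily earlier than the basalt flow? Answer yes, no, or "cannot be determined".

Chain the constraints: the siltstone → the shale bed → the basalt flow. Each link is directly stated, so the siltstone comes before the basalt flow.

yes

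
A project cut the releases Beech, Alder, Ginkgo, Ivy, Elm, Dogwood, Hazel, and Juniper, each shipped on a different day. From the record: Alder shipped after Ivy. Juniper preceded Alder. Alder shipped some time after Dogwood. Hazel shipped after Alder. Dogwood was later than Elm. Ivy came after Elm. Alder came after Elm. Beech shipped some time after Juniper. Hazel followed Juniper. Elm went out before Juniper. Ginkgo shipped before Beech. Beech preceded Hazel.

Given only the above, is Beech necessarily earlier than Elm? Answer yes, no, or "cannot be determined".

no

Tracing the constraints gives Elm → Juniper → Beech, so Elm must come before Beech.
That means Beech cannot be before Elm.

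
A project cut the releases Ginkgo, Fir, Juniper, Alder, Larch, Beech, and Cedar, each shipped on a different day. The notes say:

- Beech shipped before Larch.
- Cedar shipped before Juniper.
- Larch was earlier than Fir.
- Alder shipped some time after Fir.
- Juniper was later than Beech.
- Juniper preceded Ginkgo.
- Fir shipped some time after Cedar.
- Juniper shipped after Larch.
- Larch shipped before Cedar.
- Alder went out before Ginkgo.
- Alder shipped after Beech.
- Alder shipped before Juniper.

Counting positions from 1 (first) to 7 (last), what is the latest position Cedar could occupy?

3

Cedar must come before Alder, Fir, Ginkgo, and Juniper — 4 releases forced after it.
Everything else can be placed before Cedar in some valid order, so Cedar can sit as late as position 7 − 4 = 3.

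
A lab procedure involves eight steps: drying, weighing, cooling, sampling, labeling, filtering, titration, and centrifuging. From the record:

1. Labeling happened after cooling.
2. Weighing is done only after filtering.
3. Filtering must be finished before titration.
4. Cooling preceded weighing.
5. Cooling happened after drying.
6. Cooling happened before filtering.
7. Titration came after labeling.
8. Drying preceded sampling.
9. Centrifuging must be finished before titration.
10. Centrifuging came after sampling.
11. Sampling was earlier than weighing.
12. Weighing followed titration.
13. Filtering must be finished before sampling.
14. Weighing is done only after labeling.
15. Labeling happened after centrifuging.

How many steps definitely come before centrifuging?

4

Directly stated before centrifuging: sampling.
Cooling reaches centrifuging via cooling → filtering → sampling → centrifuging.
Drying reaches centrifuging via drying → sampling → centrifuging.
Filtering reaches centrifuging via filtering → sampling → centrifuging.
That's cooling, drying, filtering, and sampling — 4 in all.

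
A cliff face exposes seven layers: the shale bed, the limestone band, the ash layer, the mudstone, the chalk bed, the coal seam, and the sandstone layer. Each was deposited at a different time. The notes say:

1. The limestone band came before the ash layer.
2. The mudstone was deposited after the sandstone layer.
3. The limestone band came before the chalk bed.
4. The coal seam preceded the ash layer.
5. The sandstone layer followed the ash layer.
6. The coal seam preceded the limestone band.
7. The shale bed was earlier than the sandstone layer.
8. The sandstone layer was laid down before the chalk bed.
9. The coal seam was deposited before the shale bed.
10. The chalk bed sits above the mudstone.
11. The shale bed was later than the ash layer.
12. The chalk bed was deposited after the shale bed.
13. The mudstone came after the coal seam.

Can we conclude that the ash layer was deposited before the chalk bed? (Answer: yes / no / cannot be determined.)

yes

Chain the constraints: the ash layer → the shale bed → the chalk bed. Each link is directly stated, so the ash layer comes before the chalk bed.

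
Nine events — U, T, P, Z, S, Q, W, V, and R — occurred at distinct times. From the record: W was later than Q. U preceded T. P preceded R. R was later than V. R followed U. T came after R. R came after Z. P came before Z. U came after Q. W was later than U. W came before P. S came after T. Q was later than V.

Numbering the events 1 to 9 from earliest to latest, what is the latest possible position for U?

3

U must come before P, R, S, T, W, and Z — 6 events forced after it.
Everything else can be placed before U in some valid order, so U can sit as late as position 9 − 6 = 3.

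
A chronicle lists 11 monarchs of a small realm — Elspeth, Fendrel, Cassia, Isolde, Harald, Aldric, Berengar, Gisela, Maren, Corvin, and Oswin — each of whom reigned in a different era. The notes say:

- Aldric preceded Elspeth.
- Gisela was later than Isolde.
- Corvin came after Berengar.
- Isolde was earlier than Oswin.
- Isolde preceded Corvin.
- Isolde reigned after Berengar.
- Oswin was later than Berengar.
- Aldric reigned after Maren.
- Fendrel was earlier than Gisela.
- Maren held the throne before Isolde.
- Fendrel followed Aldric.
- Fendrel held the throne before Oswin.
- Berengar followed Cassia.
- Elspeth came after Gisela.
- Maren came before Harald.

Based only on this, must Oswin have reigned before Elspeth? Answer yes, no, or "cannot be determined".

cannot be determined

No chain of stated constraints runs from Oswin to Elspeth, and none runs from Elspeth to Oswin either.
So the relative order of Oswin and Elspeth is not fixed by the given facts.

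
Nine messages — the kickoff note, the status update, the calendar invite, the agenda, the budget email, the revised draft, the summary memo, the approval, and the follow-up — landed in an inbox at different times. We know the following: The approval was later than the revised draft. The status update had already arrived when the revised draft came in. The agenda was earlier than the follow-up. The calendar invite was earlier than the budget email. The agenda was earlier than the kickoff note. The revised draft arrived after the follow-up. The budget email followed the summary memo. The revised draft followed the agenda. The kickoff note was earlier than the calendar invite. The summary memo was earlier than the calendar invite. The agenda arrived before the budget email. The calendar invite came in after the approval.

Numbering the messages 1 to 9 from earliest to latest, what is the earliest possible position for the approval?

5

The agenda, the follow-up, the revised draft, and the status update must all come before the approval — 4 forced predecessors.
Nothing else is forced ahead of the approval, so its earliest slot is position 4 + 1 = 5.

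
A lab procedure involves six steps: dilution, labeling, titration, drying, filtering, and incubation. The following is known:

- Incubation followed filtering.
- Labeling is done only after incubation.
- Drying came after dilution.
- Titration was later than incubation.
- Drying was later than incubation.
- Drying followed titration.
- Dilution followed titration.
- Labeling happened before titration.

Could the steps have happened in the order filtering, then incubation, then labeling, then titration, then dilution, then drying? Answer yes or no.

yes

Check each stated constraint against the proposed order — e.g. titration is ahead of drying; incubation is ahead of drying. Every pair is in the required order; nothing is violated.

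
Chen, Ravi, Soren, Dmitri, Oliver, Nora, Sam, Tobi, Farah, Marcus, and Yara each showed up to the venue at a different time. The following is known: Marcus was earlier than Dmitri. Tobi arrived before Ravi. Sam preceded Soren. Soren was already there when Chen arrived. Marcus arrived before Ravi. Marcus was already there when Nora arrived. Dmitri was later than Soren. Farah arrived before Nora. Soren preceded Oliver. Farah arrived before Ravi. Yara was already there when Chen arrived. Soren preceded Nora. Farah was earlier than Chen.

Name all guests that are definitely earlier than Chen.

Directly stated before Chen: Farah, Soren, and Yara.
Sam reaches Chen via Sam → Soren → Chen.
No chain forces Tobi (or any of the others) ahead of Chen.

Farah, Sam, Soren, Yara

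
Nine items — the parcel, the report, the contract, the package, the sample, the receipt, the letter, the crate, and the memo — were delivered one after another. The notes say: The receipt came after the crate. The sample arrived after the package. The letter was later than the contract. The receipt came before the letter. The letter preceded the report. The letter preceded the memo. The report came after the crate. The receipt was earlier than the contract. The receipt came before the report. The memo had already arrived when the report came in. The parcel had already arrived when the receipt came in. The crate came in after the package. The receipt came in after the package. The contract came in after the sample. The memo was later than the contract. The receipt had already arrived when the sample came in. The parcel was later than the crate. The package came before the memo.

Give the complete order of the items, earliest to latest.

The constraints fix every adjacent pair, so only one ordering works:
the package → the crate → the parcel → the receipt → the sample → the contract → the letter → the memo → the report.

the package, the crate, the parcel, the receipt, the sample, the contract, the letter, the memo, the report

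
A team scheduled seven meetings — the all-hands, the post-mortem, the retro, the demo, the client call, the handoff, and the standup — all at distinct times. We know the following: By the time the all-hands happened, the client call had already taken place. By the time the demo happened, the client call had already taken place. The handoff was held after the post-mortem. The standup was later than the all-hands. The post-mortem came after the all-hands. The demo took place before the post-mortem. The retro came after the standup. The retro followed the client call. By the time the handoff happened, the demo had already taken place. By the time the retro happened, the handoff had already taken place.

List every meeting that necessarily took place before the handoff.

Directly stated before the handoff: the demo and the post-mortem.
The all-hands reaches the handoff via the all-hands → the post-mortem → the handoff.
The client call reaches the handoff via the client call → the demo → the handoff.
No chain forces the retro (or any of the others) ahead of the handoff.

the all-hands, the client call, the demo, the post-mortem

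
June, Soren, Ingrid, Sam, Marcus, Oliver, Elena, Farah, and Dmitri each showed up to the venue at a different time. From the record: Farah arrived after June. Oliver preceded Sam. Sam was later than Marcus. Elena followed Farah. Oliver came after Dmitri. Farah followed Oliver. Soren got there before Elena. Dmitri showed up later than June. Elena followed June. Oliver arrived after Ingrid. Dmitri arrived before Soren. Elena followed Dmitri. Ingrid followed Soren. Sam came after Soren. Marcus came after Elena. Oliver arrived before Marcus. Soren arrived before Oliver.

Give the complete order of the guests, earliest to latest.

June, Dmitri, Soren, Ingrid, Oliver, Farah, Elena, Marcus, Sam

The constraints fix every adjacent pair, so only one ordering works:
June → Dmitri → Soren → Ingrid → Oliver → Farah → Elena → Marcus → Sam.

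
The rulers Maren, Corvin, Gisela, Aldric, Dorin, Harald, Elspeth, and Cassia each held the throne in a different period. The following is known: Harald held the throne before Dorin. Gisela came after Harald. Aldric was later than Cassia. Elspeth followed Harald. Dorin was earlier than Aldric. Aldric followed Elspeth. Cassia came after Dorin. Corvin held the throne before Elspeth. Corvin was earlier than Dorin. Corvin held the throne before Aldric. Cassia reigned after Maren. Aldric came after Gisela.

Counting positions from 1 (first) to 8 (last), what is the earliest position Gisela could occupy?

2

Harald must come before Gisela — 1 forced predecessor.
Nothing else is forced ahead of Gisela, so their earliest slot is position 1 + 1 = 2.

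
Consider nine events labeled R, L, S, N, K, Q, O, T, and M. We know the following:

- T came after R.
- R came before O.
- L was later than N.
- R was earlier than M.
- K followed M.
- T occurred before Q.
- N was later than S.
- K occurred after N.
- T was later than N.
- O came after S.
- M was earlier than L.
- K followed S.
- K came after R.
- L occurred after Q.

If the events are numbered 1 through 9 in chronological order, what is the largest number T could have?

7

T must come before L and Q — 2 events forced after it.
Everything else can be placed before T in some valid order, so T can sit as late as position 9 − 2 = 7.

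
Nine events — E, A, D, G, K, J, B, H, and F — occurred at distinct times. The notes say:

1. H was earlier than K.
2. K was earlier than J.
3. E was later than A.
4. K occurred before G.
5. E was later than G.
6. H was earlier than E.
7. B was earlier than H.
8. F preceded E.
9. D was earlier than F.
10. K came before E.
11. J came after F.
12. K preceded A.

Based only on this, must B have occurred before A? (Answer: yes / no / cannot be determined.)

Chain the constraints: B → H → K → A. Each link is directly stated, so B comes before A.

yes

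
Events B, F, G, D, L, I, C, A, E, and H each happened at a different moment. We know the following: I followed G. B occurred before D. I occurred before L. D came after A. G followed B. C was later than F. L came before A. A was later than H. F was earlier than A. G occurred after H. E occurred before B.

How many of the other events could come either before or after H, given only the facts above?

Forced after H: A, D, G, I, and L.
That leaves B, C, E, and F with no forced order relative to H — 4.

4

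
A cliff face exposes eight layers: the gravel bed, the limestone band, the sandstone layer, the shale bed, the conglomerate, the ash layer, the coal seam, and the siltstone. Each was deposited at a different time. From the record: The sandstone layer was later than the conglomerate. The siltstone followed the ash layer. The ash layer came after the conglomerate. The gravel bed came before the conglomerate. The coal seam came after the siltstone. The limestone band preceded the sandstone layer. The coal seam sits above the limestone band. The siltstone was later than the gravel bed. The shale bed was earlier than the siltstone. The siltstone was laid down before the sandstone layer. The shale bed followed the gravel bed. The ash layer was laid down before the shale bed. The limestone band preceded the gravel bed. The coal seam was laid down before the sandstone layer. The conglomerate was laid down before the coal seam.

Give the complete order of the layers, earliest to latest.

the limestone band, the gravel bed, the conglomerate, the ash layer, the shale bed, the siltstone, the coal seam, the sandstone layer

The constraints fix every adjacent pair, so only one ordering works:
the limestone band → the gravel bed → the conglomerate → the ash layer → the shale bed → the siltstone → the coal seam → the sandstone layer.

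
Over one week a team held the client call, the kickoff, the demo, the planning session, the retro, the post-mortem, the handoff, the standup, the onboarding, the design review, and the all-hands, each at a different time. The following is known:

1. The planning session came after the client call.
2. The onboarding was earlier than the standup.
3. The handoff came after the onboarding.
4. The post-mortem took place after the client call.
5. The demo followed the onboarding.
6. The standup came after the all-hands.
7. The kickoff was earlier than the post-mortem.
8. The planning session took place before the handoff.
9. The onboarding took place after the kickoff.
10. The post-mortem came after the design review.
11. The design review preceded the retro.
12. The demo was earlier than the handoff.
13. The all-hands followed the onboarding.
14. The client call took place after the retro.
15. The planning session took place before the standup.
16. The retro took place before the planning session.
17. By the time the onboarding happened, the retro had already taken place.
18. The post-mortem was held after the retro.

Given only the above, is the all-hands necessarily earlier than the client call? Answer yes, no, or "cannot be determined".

cannot be determined

No chain of stated constraints runs from the all-hands to the client call, and none runs from the client call to the all-hands either.
So the relative order of the all-hands and the client call is not fixed by the given facts.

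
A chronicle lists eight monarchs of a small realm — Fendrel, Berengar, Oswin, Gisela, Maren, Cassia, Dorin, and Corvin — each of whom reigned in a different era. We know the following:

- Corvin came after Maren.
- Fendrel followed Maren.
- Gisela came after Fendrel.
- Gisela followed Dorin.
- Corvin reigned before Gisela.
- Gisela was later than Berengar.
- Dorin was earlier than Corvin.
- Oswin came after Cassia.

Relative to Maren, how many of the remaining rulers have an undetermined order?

4

Forced after Maren: Corvin, Fendrel, and Gisela.
That leaves Berengar, Cassia, Dorin, and Oswin with no forced order relative to Maren — 4.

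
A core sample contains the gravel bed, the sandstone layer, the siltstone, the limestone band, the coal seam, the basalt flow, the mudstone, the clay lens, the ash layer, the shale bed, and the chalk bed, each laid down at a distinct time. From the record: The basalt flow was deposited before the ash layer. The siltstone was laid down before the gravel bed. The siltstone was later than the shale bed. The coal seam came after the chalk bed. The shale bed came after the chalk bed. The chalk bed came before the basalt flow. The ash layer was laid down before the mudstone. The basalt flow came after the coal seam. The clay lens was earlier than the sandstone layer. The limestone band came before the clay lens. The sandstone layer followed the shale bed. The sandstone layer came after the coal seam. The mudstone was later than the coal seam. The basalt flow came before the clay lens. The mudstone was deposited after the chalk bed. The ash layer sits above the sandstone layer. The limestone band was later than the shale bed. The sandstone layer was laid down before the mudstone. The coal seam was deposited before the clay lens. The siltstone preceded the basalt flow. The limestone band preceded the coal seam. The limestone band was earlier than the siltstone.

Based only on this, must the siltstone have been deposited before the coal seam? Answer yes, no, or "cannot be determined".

No chain of stated constraints runs from the siltstone to the coal seam, and none runs from the coal seam to the siltstone either.
So the relative order of the siltstone and the coal seam is not fixed by the given facts.

cannot be determined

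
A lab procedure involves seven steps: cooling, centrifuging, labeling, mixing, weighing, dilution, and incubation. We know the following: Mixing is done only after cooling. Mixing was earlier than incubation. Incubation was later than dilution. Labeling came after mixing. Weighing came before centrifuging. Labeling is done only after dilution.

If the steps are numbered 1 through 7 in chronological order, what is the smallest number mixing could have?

2

Cooling must come before mixing — 1 forced predecessor.
Nothing else is forced ahead of mixing, so its earliest slot is position 1 + 1 = 2.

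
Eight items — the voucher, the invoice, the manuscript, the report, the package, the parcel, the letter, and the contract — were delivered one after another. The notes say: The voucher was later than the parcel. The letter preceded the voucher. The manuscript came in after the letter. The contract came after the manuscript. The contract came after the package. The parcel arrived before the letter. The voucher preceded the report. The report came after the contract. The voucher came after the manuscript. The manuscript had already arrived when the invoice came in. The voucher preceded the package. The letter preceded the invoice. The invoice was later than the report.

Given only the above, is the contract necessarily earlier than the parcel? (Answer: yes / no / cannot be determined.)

no

Tracing the constraints gives the parcel → the letter → the manuscript → the contract, so the parcel must come before the contract.
That means the contract cannot be before the parcel.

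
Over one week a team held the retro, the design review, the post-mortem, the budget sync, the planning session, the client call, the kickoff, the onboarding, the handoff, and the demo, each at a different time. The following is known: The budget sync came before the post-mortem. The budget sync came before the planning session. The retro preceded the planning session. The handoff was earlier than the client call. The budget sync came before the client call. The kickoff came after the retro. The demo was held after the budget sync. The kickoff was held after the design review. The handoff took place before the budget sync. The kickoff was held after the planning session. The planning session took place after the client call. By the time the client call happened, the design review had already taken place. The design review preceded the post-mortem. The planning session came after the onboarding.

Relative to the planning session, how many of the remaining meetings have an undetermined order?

Forced before the planning session: the budget sync, the client call, the design review, the handoff, the onboarding, and the retro; forced after the planning session: the kickoff.
That leaves the demo and the post-mortem with no forced order relative to the planning session — 2.

2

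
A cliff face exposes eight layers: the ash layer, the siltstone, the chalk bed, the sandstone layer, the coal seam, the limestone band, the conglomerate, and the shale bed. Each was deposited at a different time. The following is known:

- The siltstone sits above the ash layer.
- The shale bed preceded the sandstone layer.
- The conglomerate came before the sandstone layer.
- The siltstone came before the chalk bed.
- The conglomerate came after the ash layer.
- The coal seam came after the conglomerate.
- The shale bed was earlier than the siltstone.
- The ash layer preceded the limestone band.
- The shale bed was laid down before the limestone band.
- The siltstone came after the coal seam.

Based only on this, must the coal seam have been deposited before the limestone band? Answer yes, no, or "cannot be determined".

No chain of stated constraints runs from the coal seam to the limestone band, and none runs from the limestone band to the coal seam either.
So the relative order of the coal seam and the limestone band is not fixed by the given facts.

cannot be determined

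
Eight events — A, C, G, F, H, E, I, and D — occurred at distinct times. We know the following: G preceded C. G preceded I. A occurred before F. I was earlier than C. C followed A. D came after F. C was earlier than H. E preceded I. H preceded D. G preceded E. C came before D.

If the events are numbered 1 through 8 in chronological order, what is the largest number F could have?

7

F must come before D — 1 event forced after it.
Everything else can be placed before F in some valid order, so F can sit as late as position 8 − 1 = 7.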